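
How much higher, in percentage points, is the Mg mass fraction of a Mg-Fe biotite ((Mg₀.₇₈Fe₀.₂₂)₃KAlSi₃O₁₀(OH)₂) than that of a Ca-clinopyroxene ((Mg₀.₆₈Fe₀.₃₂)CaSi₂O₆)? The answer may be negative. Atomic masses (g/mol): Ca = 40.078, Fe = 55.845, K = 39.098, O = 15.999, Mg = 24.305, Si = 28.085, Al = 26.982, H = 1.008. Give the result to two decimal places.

5.69 percentage points

M((Mg₀.₇₈Fe₀.₂₂)₃KAlSi₃O₁₀(OH)₂) = 438.070 g/mol, so wt% Mg = 56.874/438.070 × 100 = 12.98%.
M((Mg₀.₆₈Fe₀.₃₂)CaSi₂O₆) = 226.640 g/mol, so wt% Mg = 16.527/226.640 × 100 = 7.29%.
12.98 − 7.29 = 5.69 pp.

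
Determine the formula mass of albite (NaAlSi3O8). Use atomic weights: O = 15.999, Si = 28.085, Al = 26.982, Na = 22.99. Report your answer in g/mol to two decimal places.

262.22 g/mol

M = 1(22.99) + 1(26.982) + 3(28.085) + 8(15.999)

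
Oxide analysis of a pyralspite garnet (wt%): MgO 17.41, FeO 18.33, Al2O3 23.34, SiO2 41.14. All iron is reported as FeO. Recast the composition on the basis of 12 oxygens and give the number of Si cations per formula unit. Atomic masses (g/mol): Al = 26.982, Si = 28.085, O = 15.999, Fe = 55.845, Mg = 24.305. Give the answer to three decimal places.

2.995 Si apfu

MgO: 17.41/40.304 = 0.43197 mol → 0.43197 mol Mg, 0.43197 mol O.
FeO: 18.33/71.844 = 0.25514 mol → 0.25514 mol Fe, 0.25514 mol O.
Al2O3: 23.34/101.961 = 0.22891 mol → 0.45782 mol Al, 0.68673 mol O.
SiO2: 41.14/60.083 = 0.68472 mol → 0.68472 mol Si, 1.36944 mol O.
Total oxygen = 2.74328 mol. Normalization factor = 12/2.74328 = 4.37433.
Si per 12 O = 0.68472 × 4.37433 = 2.995.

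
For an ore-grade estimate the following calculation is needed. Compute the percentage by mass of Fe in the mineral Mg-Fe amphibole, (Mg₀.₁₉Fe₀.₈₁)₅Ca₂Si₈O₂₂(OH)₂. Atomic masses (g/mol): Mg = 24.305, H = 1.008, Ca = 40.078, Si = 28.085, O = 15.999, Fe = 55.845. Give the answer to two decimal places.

Molar mass of (Mg₀.₁₉Fe₀.₈₁)₅Ca₂Si₈O₂₂(OH)₂: 0.95*24.305 + 4.05*55.845 + 2*40.078 + 8*28.085 + 24*15.999 + 2*1.008 = 940.090 g/mol.
Mass of Fe per formula unit: 4.05 × 55.845 = 226.172 g.
Weight fraction Fe = 226.172 / 940.090 = 0.2406.

24.06 weight percent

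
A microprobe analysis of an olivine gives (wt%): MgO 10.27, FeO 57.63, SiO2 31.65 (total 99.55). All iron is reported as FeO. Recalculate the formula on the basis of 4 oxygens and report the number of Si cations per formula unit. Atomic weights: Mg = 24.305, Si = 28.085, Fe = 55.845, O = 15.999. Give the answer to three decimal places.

0.998 Si apfu

MgO: 10.27/40.304 = 0.25481 mol → 0.25481 mol Mg, 0.25481 mol O.
FeO: 57.63/71.844 = 0.80215 mol → 0.80215 mol Fe, 0.80215 mol O.
SiO2: 31.65/60.083 = 0.52677 mol → 0.52677 mol Si, 1.05354 mol O.
Total oxygen = 2.11050 mol. Normalization factor = 4/2.11050 = 1.89529.
Si per 4 O = 0.52677 × 1.89529 = 0.998.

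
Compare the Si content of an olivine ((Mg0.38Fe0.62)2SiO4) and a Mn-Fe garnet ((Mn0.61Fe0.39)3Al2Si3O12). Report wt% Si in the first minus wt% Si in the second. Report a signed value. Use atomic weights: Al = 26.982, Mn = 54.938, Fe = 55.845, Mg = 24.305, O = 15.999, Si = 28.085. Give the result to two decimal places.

Si in (Mg0.38Fe0.62)2SiO4: molar mass 179.801 g/mol; 1×28.085 = 28.085 g → 15.62 wt%.
Si in (Mn0.61Fe0.39)3Al2Si3O12: molar mass 496.082 g/mol; 3×28.085 = 84.255 g → 16.98 wt%.
Difference = 15.62 − 16.98 = -1.36 percentage points.

-1.36 percentage points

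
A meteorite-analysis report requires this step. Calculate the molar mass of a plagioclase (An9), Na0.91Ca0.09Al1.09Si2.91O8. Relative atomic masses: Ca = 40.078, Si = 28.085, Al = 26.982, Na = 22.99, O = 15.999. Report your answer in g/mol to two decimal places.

263.66 g/mol

M = 0.91*22.99 + 0.09*40.078 + 1.09*26.982 + 2.91*28.085 + 8*15.999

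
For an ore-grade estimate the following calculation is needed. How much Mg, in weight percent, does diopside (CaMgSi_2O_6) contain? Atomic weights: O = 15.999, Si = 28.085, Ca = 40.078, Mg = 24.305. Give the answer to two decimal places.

Molar mass of CaMgSi_2O_6: 1*40.078 + 1*24.305 + 2*28.085 + 6*15.999 = 216.547 g/mol.
Mass of Mg per formula unit: 1 × 24.305 = 24.305 g.
Weight fraction Mg = 24.305 / 216.547 = 0.1122.

11.22 weight percent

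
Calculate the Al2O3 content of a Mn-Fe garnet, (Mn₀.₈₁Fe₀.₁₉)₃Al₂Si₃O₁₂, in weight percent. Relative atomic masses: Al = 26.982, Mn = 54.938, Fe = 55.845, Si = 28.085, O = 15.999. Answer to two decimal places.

Molar mass of (Mn₀.₈₁Fe₀.₁₉)₃Al₂Si₃O₁₂ = 2.43×54.938 + 0.57×55.845 + 2×26.982 + 3×28.085 + 12×15.999 = 495.538 g/mol.
Each formula unit contains 2 Al, equivalent to 2/2 = 1.0000 mol Al2O3.
M(Al2O3) = 2×26.982 + 3×15.999 = 101.961 g/mol.
Mass of Al2O3 per formula unit = 1.0000 × 101.961 = 101.961 g.
Al2O3 wt% = 101.961 / 495.538 × 100 = 20.58%.

20.58 wt%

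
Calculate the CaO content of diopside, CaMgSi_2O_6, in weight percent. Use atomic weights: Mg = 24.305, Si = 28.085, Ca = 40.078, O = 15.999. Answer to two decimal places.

25.90 wt%

M(CaMgSi_2O_6) = 216.547 g/mol; M(CaO) = 56.077 g/mol.
Moles CaO per formula unit = 1 Ca ÷ 1 = 1.0000.
CaO fraction = (1.0000 × 56.077) / 216.547 = 56.077/216.547 = 0.2590.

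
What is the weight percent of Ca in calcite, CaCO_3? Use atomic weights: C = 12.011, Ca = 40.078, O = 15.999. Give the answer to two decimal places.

40.04 wt%

M(CaCO_3) = 100.086 g/mol.
Ca contributes 1 × 40.078 = 40.078 g per mole.
40.078/100.086 = 0.4004 → 40.04%.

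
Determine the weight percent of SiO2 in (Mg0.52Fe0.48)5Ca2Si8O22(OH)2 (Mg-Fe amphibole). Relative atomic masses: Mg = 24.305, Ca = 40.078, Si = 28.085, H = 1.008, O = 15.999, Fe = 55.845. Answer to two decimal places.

M((Mg0.52Fe0.48)5Ca2Si8O22(OH)2) = 888.049 g/mol; M(SiO2) = 60.083 g/mol.
Moles SiO2 per formula unit = 8 Si ÷ 1 = 8.0000.
SiO2 fraction = (8.0000 × 60.083) / 888.049 = 480.664/888.049 = 0.5413.

54.13 wt%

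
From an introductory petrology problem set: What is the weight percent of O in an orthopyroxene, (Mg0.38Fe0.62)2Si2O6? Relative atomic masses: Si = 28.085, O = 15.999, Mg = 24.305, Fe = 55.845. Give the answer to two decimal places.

40.02 weight percent

M((Mg0.38Fe0.62)2Si2O6) = 239.884 g/mol.
O contributes 6 × 15.999 = 95.994 g per mole.
95.994/239.884 = 0.4002 → 40.02%.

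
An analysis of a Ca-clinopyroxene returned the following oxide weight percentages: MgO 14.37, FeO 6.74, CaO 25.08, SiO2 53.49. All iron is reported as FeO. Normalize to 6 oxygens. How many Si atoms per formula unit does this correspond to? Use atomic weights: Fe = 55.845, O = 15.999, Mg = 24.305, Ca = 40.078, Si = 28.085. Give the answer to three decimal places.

MgO: 14.37/40.304 = 0.35654 mol → 0.35654 mol Mg, 0.35654 mol O.
FeO: 6.74/71.844 = 0.09381 mol → 0.09381 mol Fe, 0.09381 mol O.
CaO: 25.08/56.077 = 0.44724 mol → 0.44724 mol Ca, 0.44724 mol O.
SiO2: 53.49/60.083 = 0.89027 mol → 0.89027 mol Si, 1.78054 mol O.
Total oxygen = 2.67813 mol. Normalization factor = 6/2.67813 = 2.24037.
Si per 6 O = 0.89027 × 2.24037 = 1.995.

1.995 Si apfu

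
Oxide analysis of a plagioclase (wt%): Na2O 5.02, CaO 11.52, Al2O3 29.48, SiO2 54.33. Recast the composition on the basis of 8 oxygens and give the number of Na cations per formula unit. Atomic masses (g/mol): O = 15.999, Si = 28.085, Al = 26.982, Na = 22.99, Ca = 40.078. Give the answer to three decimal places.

0.437 Na apfu

Na2O: 5.02/61.979 = 0.08100 mol → 0.16200 mol Na, 0.08100 mol O.
CaO: 11.52/56.077 = 0.20543 mol → 0.20543 mol Ca, 0.20543 mol O.
Al2O3: 29.48/101.961 = 0.28913 mol → 0.57826 mol Al, 0.86739 mol O.
SiO2: 54.33/60.083 = 0.90425 mol → 0.90425 mol Si, 1.80850 mol O.
Total oxygen = 2.96232 mol. Normalization factor = 8/2.96232 = 2.70059.
Na per 8 O = 0.16200 × 2.70059 = 0.437.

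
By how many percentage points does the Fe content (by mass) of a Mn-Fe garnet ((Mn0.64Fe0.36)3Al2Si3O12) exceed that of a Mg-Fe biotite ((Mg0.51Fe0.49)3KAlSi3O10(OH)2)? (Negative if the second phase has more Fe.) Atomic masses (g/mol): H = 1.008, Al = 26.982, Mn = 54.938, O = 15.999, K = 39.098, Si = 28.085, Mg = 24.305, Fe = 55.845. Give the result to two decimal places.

Fe in (Mn0.64Fe0.36)3Al2Si3O12: molar mass 496.001 g/mol; 1.08×55.845 = 60.313 g → 12.16 wt%.
Fe in (Mg0.51Fe0.49)3KAlSi3O10(OH)2: molar mass 463.618 g/mol; 1.47×55.845 = 82.092 g → 17.71 wt%.
Difference = 12.16 − 17.71 = -5.55 percentage points.

-5.55 percentage points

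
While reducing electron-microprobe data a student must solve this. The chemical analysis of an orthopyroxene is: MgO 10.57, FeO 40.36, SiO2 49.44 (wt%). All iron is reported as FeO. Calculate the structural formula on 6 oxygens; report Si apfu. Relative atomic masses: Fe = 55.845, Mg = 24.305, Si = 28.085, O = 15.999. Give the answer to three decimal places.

MgO: 10.57/40.304 = 0.26226 mol → 0.26226 mol Mg, 0.26226 mol O.
FeO: 40.36/71.844 = 0.56177 mol → 0.56177 mol Fe, 0.56177 mol O.
SiO2: 49.44/60.083 = 0.82286 mol → 0.82286 mol Si, 1.64572 mol O.
Total oxygen = 2.46975 mol. Normalization factor = 6/2.46975 = 2.42940.
Si per 6 O = 0.82286 × 2.42940 = 1.999.

1.999 Si apfu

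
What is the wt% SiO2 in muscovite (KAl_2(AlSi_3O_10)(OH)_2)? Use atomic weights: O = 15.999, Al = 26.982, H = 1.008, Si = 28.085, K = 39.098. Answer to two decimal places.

45.25 wt%

M(KAl_2(AlSi_3O_10)(OH)_2) = 398.303 g/mol; M(SiO2) = 60.083 g/mol.
Moles SiO2 per formula unit = 3 Si ÷ 1 = 3.0000.
SiO2 fraction = (3.0000 × 60.083) / 398.303 = 180.249/398.303 = 0.4525.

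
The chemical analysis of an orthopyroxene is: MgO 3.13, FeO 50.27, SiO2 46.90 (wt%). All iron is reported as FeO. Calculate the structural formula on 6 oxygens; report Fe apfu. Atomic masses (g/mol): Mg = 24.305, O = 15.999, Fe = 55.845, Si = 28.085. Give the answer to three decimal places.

3.13 wt% MgO ÷ 40.304 g/mol = 0.07766 mol, giving 0.07766 Mg and 0.07766 O.
50.27 wt% FeO ÷ 71.844 g/mol = 0.69971 mol, giving 0.69971 Fe and 0.69971 O.
46.90 wt% SiO2 ÷ 60.083 g/mol = 0.78059 mol, giving 0.78059 Si and 1.56118 O.
Oxygen sums to 2.33855; scaling by 6/2.33855 = 2.56569 puts the formula on 6 O.
Fe: 0.69971 × 2.56569 = 1.795 atoms per formula unit.

1.795 Fe apfu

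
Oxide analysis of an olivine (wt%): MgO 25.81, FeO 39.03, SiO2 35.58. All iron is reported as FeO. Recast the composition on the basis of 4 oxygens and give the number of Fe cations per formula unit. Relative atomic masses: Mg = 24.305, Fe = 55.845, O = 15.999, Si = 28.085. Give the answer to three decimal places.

0.918 Fe apfu

MgO (M=40.304): mol = 0.64038; Mg = 0.64038, O = 0.64038.
FeO (M=71.844): mol = 0.54326; Fe = 0.54326, O = 0.54326.
SiO2 (M=60.083): mol = 0.59218; Si = 0.59218, O = 1.18436.
ΣO = 2.36800; factor = 4/ΣO = 1.68919.
Fe apfu = 0.54326 × 1.68919 = 0.918.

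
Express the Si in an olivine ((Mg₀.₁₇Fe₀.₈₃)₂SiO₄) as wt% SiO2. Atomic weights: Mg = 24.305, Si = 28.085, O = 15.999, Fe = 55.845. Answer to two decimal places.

Formula mass = 193.047 g/mol.
1 Si → 1.0000 mol SiO2 per formula unit; M(SiO2) = 60.083, so SiO2 mass = 60.083 g.
60.083/193.047 × 100 = 31.12 wt%.

31.12 wt%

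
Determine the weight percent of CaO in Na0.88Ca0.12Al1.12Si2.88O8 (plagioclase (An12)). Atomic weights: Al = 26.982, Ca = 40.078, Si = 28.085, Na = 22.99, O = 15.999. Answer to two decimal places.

2.55 wt%

Molar mass of Na0.88Ca0.12Al1.12Si2.88O8 = 0.88×22.99 + 0.12×40.078 + 1.12×26.982 + 2.88×28.085 + 8×15.999 = 264.137 g/mol.
Each formula unit contains 0.12 Ca, equivalent to 0.12/1 = 0.1200 mol CaO.
M(CaO) = 1×40.078 + 1×15.999 = 56.077 g/mol.
Mass of CaO per formula unit = 0.1200 × 56.077 = 6.729 g.
CaO wt% = 6.729 / 264.137 × 100 = 2.55%.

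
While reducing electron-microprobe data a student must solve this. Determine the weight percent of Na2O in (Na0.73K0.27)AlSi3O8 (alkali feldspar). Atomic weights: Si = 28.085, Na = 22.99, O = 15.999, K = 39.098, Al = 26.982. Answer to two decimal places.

8.49 wt%

M((Na0.73K0.27)AlSi3O8) = 266.568 g/mol; M(Na2O) = 61.979 g/mol.
Moles Na2O per formula unit = 0.73 Na ÷ 2 = 0.3650.
Na2O fraction = (0.3650 × 61.979) / 266.568 = 22.622/266.568 = 0.0849.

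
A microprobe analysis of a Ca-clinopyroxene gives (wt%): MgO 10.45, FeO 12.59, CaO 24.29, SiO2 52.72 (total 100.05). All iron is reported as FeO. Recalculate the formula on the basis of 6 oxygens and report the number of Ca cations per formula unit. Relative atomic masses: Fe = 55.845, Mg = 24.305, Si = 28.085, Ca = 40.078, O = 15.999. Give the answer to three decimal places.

0.991 Ca apfu

10.45 wt% MgO ÷ 40.304 g/mol = 0.25928 mol, giving 0.25928 Mg and 0.25928 O.
12.59 wt% FeO ÷ 71.844 g/mol = 0.17524 mol, giving 0.17524 Fe and 0.17524 O.
24.29 wt% CaO ÷ 56.077 g/mol = 0.43315 mol, giving 0.43315 Ca and 0.43315 O.
52.72 wt% SiO2 ÷ 60.083 g/mol = 0.87745 mol, giving 0.87745 Si and 1.75490 O.
Oxygen sums to 2.62257; scaling by 6/2.62257 = 2.28783 puts the formula on 6 O.
Ca: 0.43315 × 2.28783 = 0.991 atoms per formula unit.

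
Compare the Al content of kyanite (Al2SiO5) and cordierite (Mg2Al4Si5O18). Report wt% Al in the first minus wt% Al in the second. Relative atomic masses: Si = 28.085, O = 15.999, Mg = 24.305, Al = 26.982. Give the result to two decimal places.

14.85 percentage points

M(Al2SiO5) = 162.044 g/mol, so wt% Al = 53.964/162.044 × 100 = 33.30%.
M(Mg2Al4Si5O18) = 584.945 g/mol, so wt% Al = 107.928/584.945 × 100 = 18.45%.
33.30 − 18.45 = 14.85 pp.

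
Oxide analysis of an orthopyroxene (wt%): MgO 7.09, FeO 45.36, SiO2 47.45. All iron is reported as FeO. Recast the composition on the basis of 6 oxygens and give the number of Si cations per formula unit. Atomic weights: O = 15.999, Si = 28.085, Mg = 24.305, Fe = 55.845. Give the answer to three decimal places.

MgO: 7.09/40.304 = 0.17591 mol → 0.17591 mol Mg, 0.17591 mol O.
FeO: 45.36/71.844 = 0.63137 mol → 0.63137 mol Fe, 0.63137 mol O.
SiO2: 47.45/60.083 = 0.78974 mol → 0.78974 mol Si, 1.57948 mol O.
Total oxygen = 2.38676 mol. Normalization factor = 6/2.38676 = 2.51387.
Si per 6 O = 0.78974 × 2.51387 = 1.985.

1.985 Si apfu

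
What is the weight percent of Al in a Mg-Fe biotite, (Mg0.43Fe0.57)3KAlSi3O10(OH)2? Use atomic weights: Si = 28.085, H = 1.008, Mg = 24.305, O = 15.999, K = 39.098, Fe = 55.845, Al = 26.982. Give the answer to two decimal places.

Molar mass of (Mg0.43Fe0.57)3KAlSi3O10(OH)2: 1.29·24.305 + 1.71·55.845 + 1·39.098 + 1·26.982 + 3·28.085 + 12·15.999 + 2·1.008 = 471.187 g/mol.
Mass of Al per formula unit: 1 × 26.982 = 26.982 g.
Weight fraction Al = 26.982 / 471.187 = 0.0573.

5.73 weight percent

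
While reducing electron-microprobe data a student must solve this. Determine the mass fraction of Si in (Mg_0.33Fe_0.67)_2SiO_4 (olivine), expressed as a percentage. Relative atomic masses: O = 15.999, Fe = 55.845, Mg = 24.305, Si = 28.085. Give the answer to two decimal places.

15.35 wt%

Molar mass of (Mg_0.33Fe_0.67)_2SiO_4: 0.66·24.305 + 1.34·55.845 + 1·28.085 + 4·15.999 = 182.955 g/mol.
Mass of Si per formula unit: 1 × 28.085 = 28.085 g.
Weight fraction Si = 28.085 / 182.955 = 0.1535.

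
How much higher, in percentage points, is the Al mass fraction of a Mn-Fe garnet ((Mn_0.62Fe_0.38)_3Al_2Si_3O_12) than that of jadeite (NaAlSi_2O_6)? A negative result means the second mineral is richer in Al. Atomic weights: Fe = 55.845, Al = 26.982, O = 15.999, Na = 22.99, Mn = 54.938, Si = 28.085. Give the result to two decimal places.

Al in (Mn_0.62Fe_0.38)_3Al_2Si_3O_12: molar mass 496.055 g/mol; 2×26.982 = 53.964 g → 10.88 wt%.
Al in NaAlSi_2O_6: molar mass 202.136 g/mol; 1×26.982 = 26.982 g → 13.35 wt%.
Difference = 10.88 − 13.35 = -2.47 percentage points.

-2.47 percentage points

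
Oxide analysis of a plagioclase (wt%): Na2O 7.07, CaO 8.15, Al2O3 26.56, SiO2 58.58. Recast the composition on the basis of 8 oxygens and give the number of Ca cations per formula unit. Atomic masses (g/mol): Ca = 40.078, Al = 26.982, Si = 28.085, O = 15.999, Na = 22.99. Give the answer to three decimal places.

0.389 Ca apfu

Na2O: 7.07/61.979 = 0.11407 mol → 0.22814 mol Na, 0.11407 mol O.
CaO: 8.15/56.077 = 0.14534 mol → 0.14534 mol Ca, 0.14534 mol O.
Al2O3: 26.56/101.961 = 0.26049 mol → 0.52098 mol Al, 0.78147 mol O.
SiO2: 58.58/60.083 = 0.97498 mol → 0.97498 mol Si, 1.94996 mol O.
Total oxygen = 2.99084 mol. Normalization factor = 8/2.99084 = 2.67483.
Ca per 8 O = 0.14534 × 2.67483 = 0.389.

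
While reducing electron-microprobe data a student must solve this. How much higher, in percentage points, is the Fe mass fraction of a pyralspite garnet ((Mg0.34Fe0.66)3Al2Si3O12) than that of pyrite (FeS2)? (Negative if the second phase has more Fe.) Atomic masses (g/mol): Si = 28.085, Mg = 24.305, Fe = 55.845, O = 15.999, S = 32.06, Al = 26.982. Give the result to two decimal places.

M((Mg0.34Fe0.66)3Al2Si3O12) = 465.571 g/mol, so wt% Fe = 110.573/465.571 × 100 = 23.75%.
M(FeS2) = 119.965 g/mol, so wt% Fe = 55.845/119.965 × 100 = 46.55%.
23.75 − 46.55 = -22.80 pp.

-22.80 percentage points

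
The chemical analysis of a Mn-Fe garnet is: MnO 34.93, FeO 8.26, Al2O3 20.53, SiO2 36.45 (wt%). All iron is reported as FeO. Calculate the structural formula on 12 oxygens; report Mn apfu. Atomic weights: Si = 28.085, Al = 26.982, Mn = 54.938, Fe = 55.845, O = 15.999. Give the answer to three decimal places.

MnO: 34.93/70.937 = 0.49241 mol → 0.49241 mol Mn, 0.49241 mol O.
FeO: 8.26/71.844 = 0.11497 mol → 0.11497 mol Fe, 0.11497 mol O.
Al2O3: 20.53/101.961 = 0.20135 mol → 0.40270 mol Al, 0.60405 mol O.
SiO2: 36.45/60.083 = 0.60666 mol → 0.60666 mol Si, 1.21332 mol O.
Total oxygen = 2.42475 mol. Normalization factor = 12/2.42475 = 4.94896.
Mn per 12 O = 0.49241 × 4.94896 = 2.437.

2.437 Mn apfu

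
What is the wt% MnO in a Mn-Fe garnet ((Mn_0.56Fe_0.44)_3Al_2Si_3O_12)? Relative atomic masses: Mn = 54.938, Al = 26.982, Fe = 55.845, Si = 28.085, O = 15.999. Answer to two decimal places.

24.02 wt%

Molar mass of (Mn_0.56Fe_0.44)_3Al_2Si_3O_12 = 1.68×54.938 + 1.32×55.845 + 2×26.982 + 3×28.085 + 12×15.999 = 496.218 g/mol.
Each formula unit contains 1.68 Mn, equivalent to 1.68/1 = 1.6800 mol MnO.
M(MnO) = 1×54.938 + 1×15.999 = 70.937 g/mol.
Mass of MnO per formula unit = 1.6800 × 70.937 = 119.174 g.
MnO wt% = 119.174 / 496.218 × 100 = 24.02%.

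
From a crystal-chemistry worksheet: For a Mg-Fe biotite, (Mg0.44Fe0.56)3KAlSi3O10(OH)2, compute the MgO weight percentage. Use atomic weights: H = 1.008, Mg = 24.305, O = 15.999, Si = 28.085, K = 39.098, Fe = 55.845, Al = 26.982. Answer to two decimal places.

11.31 wt%

Formula mass = 470.241 g/mol.
1.32 Mg → 1.3200 mol MgO per formula unit; M(MgO) = 40.304, so MgO mass = 53.201 g.
53.201/470.241 × 100 = 11.31 wt%.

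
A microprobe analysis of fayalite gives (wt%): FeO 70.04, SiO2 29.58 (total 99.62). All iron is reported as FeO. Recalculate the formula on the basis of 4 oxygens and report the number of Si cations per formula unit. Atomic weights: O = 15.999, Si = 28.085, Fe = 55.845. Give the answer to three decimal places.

1.005 Si apfu

70.04 wt% FeO ÷ 71.844 g/mol = 0.97489 mol, giving 0.97489 Fe and 0.97489 O.
29.58 wt% SiO2 ÷ 60.083 g/mol = 0.49232 mol, giving 0.49232 Si and 0.98464 O.
Oxygen sums to 1.95953; scaling by 4/1.95953 = 2.04131 puts the formula on 4 O.
Si: 0.49232 × 2.04131 = 1.005 atoms per formula unit.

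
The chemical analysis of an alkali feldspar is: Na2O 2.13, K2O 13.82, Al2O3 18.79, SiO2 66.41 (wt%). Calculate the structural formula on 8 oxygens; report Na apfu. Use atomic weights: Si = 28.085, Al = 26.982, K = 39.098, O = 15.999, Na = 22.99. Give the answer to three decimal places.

Na2O: 2.13/61.979 = 0.03437 mol → 0.06874 mol Na, 0.03437 mol O.
K2O: 13.82/94.195 = 0.14672 mol → 0.29344 mol K, 0.14672 mol O.
Al2O3: 18.79/101.961 = 0.18429 mol → 0.36858 mol Al, 0.55287 mol O.
SiO2: 66.41/60.083 = 1.10530 mol → 1.10530 mol Si, 2.21060 mol O.
Total oxygen = 2.94456 mol. Normalization factor = 8/2.94456 = 2.71687.
Na per 8 O = 0.06874 × 2.71687 = 0.187.

0.187 Na apfu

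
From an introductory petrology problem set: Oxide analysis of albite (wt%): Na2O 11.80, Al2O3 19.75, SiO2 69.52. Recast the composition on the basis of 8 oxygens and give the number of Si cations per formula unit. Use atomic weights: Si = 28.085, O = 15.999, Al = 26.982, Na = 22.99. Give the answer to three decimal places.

3.000 Si apfu

Na2O: 11.80/61.979 = 0.19039 mol → 0.38078 mol Na, 0.19039 mol O.
Al2O3: 19.75/101.961 = 0.19370 mol → 0.38740 mol Al, 0.58110 mol O.
SiO2: 69.52/60.083 = 1.15707 mol → 1.15707 mol Si, 2.31414 mol O.
Total oxygen = 3.08563 mol. Normalization factor = 8/3.08563 = 2.59266.
Si per 8 O = 1.15707 × 2.59266 = 3.000.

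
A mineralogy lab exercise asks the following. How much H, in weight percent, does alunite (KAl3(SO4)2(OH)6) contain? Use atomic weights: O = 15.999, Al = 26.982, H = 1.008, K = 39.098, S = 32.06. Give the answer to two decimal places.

Molar mass of KAl3(SO4)2(OH)6: 1×39.098 + 3×26.982 + 2×32.06 + 14×15.999 + 6×1.008 = 414.198 g/mol.
Mass of H per formula unit: 6 × 1.008 = 6.048 g.
Weight fraction H = 6.048 / 414.198 = 0.0146.

1.46 weight percent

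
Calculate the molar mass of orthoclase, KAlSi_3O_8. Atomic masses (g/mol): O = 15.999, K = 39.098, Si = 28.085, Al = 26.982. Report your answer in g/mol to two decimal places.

278.33 g/mol

K: 1 × 39.098 = 39.0980
Al: 1 × 26.982 = 26.9820
Si: 3 × 28.085 = 84.2550
O: 8 × 15.999 = 127.9920
Summing the contributions gives the formula mass.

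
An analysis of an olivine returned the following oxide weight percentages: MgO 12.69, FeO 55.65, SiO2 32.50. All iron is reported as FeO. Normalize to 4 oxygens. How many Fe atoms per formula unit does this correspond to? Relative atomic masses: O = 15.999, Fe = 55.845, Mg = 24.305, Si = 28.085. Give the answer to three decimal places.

12.69 wt% MgO ÷ 40.304 g/mol = 0.31486 mol, giving 0.31486 Mg and 0.31486 O.
55.65 wt% FeO ÷ 71.844 g/mol = 0.77459 mol, giving 0.77459 Fe and 0.77459 O.
32.50 wt% SiO2 ÷ 60.083 g/mol = 0.54092 mol, giving 0.54092 Si and 1.08184 O.
Oxygen sums to 2.17129; scaling by 4/2.17129 = 1.84222 puts the formula on 4 O.
Fe: 0.77459 × 1.84222 = 1.427 atoms per formula unit.

1.427 Fe apfu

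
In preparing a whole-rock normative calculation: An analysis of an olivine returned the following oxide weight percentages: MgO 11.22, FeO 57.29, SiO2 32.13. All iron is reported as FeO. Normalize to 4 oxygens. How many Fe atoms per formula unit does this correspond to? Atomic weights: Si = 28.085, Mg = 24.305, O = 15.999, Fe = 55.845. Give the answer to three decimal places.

1.487 Fe apfu

11.22 wt% MgO ÷ 40.304 g/mol = 0.27838 mol, giving 0.27838 Mg and 0.27838 O.
57.29 wt% FeO ÷ 71.844 g/mol = 0.79742 mol, giving 0.79742 Fe and 0.79742 O.
32.13 wt% SiO2 ÷ 60.083 g/mol = 0.53476 mol, giving 0.53476 Si and 1.06952 O.
Oxygen sums to 2.14532; scaling by 4/2.14532 = 1.86452 puts the formula on 4 O.
Fe: 0.79742 × 1.86452 = 1.487 atoms per formula unit.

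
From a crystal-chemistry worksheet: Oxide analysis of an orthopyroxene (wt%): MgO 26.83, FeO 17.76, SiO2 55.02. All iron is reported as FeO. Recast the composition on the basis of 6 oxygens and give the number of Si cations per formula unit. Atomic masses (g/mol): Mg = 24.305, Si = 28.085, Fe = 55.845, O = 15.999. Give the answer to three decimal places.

2.002 Si apfu

MgO: 26.83/40.304 = 0.66569 mol → 0.66569 mol Mg, 0.66569 mol O.
FeO: 17.76/71.844 = 0.24720 mol → 0.24720 mol Fe, 0.24720 mol O.
SiO2: 55.02/60.083 = 0.91573 mol → 0.91573 mol Si, 1.83146 mol O.
Total oxygen = 2.74435 mol. Normalization factor = 6/2.74435 = 2.18631.
Si per 6 O = 0.91573 × 2.18631 = 2.002.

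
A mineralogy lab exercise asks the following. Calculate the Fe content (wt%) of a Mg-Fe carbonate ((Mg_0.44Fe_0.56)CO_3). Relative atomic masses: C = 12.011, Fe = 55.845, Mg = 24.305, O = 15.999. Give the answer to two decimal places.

Molar mass of (Mg_0.44Fe_0.56)CO_3: 0.44·24.305 + 0.56·55.845 + 1·12.011 + 3·15.999 = 101.975 g/mol.
Mass of Fe per formula unit: 0.56 × 55.845 = 31.273 g.
Weight fraction Fe = 31.273 / 101.975 = 0.3067.

30.67 wt%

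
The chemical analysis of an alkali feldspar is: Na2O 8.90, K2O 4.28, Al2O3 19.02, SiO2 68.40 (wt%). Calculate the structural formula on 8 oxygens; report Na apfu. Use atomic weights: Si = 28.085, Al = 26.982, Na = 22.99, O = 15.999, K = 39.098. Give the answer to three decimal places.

0.759 Na apfu

Na2O: 8.90/61.979 = 0.14360 mol → 0.28720 mol Na, 0.14360 mol O.
K2O: 4.28/94.195 = 0.04544 mol → 0.09088 mol K, 0.04544 mol O.
Al2O3: 19.02/101.961 = 0.18654 mol → 0.37308 mol Al, 0.55962 mol O.
SiO2: 68.40/60.083 = 1.13843 mol → 1.13843 mol Si, 2.27686 mol O.
Total oxygen = 3.02552 mol. Normalization factor = 8/3.02552 = 2.64417.
Na per 8 O = 0.28720 × 2.64417 = 0.759.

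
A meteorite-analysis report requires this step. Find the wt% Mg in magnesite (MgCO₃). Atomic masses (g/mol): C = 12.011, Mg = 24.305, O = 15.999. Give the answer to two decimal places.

Formula mass = 1·24.305 + 1·12.011 + 3·15.999 = 84.313 g/mol, of which 24.305 g is Mg.
So Mg makes up 24.305/84.313 = 0.2883 of the mass, i.e. 28.83%.

28.83 wt%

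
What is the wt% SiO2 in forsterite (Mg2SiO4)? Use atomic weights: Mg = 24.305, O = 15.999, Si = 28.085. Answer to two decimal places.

42.71 wt%

Formula mass = 140.691 g/mol.
1 Si → 1.0000 mol SiO2 per formula unit; M(SiO2) = 60.083, so SiO2 mass = 60.083 g.
60.083/140.691 × 100 = 42.71 wt%.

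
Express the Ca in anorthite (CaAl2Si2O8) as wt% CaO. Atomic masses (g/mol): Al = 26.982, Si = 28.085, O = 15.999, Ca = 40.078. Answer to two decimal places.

M(CaAl2Si2O8) = 278.204 g/mol; M(CaO) = 56.077 g/mol.
Moles CaO per formula unit = 1 Ca ÷ 1 = 1.0000.
CaO fraction = (1.0000 × 56.077) / 278.204 = 56.077/278.204 = 0.2016.

20.16 wt%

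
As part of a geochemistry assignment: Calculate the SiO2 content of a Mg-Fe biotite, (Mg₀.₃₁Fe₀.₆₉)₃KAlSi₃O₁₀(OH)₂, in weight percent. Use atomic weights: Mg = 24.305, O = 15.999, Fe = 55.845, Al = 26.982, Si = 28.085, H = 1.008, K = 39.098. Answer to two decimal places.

37.35 wt%

Formula mass = 482.542 g/mol.
3 Si → 3.0000 mol SiO2 per formula unit; M(SiO2) = 60.083, so SiO2 mass = 180.249 g.
180.249/482.542 × 100 = 37.35 wt%.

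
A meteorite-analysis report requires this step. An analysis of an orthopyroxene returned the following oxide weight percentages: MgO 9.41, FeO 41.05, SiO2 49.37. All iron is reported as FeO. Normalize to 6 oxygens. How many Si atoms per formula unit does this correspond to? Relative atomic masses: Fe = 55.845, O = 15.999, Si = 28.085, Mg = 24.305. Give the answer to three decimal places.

2.014 Si apfu

MgO (M=40.304): mol = 0.23348; Mg = 0.23348, O = 0.23348.
FeO (M=71.844): mol = 0.57138; Fe = 0.57138, O = 0.57138.
SiO2 (M=60.083): mol = 0.82170; Si = 0.82170, O = 1.64340.
ΣO = 2.44826; factor = 6/ΣO = 2.45072.
Si apfu = 0.82170 × 2.45072 = 2.014.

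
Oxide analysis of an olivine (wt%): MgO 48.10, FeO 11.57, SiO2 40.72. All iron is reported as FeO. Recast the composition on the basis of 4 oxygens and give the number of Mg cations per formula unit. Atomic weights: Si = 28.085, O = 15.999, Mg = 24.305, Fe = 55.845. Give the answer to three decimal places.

MgO: 48.10/40.304 = 1.19343 mol → 1.19343 mol Mg, 1.19343 mol O.
FeO: 11.57/71.844 = 0.16104 mol → 0.16104 mol Fe, 0.16104 mol O.
SiO2: 40.72/60.083 = 0.67773 mol → 0.67773 mol Si, 1.35546 mol O.
Total oxygen = 2.70993 mol. Normalization factor = 4/2.70993 = 1.47605.
Mg per 4 O = 1.19343 × 1.47605 = 1.762.

1.762 Mg apfu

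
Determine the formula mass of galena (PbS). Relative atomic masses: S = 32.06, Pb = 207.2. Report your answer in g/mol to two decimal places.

M = 1*207.2 + 1*32.06

239.26 g/mol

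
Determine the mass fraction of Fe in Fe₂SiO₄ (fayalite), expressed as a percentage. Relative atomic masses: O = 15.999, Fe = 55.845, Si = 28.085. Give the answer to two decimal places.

54.81 weight percent

M(Fe₂SiO₄) = 203.771 g/mol.
Fe contributes 2 × 55.845 = 111.690 g per mole.
111.690/203.771 = 0.5481 → 54.81%.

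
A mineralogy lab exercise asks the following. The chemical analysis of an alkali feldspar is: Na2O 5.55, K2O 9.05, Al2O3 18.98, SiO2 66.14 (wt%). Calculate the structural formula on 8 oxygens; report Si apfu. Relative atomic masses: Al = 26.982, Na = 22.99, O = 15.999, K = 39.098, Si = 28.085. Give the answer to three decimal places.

2.990 Si apfu

Na2O: 5.55/61.979 = 0.08955 mol → 0.17910 mol Na, 0.08955 mol O.
K2O: 9.05/94.195 = 0.09608 mol → 0.19216 mol K, 0.09608 mol O.
Al2O3: 18.98/101.961 = 0.18615 mol → 0.37230 mol Al, 0.55845 mol O.
SiO2: 66.14/60.083 = 1.10081 mol → 1.10081 mol Si, 2.20162 mol O.
Total oxygen = 2.94570 mol. Normalization factor = 8/2.94570 = 2.71582.
Si per 8 O = 1.10081 × 2.71582 = 2.990.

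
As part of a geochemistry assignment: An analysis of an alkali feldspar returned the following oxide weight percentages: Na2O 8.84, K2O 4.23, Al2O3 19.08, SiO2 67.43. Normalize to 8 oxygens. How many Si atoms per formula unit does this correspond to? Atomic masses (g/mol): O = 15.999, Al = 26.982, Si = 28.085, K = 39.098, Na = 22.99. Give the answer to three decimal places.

2.999 Si apfu

Na2O (M=61.979): mol = 0.14263; Na = 0.28526, O = 0.14263.
K2O (M=94.195): mol = 0.04491; K = 0.08982, O = 0.04491.
Al2O3 (M=101.961): mol = 0.18713; Al = 0.37426, O = 0.56139.
SiO2 (M=60.083): mol = 1.12228; Si = 1.12228, O = 2.24456.
ΣO = 2.99349; factor = 8/ΣO = 2.67247.
Si apfu = 1.12228 × 2.67247 = 2.999.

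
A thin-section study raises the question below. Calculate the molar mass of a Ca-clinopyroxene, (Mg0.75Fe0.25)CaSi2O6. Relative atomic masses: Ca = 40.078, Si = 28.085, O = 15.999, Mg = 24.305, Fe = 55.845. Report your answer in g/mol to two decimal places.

The formula mass is the sum 0.75·24.305 + 0.25·55.845 + 1·40.078 + 2·28.085 + 6·15.999.

224.43 g/mol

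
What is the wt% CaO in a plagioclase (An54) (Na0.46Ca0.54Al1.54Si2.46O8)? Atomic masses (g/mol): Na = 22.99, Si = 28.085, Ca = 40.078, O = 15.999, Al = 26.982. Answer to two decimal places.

11.18 wt%

Formula mass = 270.851 g/mol.
0.54 Ca → 0.5400 mol CaO per formula unit; M(CaO) = 56.077, so CaO mass = 30.282 g.
30.282/270.851 × 100 = 11.18 wt%.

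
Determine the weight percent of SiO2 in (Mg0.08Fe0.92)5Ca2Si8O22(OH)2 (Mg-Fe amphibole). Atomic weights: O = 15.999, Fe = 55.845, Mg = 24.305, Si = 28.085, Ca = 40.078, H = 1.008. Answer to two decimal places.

50.20 wt%

M((Mg0.08Fe0.92)5Ca2Si8O22(OH)2) = 957.437 g/mol; M(SiO2) = 60.083 g/mol.
Moles SiO2 per formula unit = 8 Si ÷ 1 = 8.0000.
SiO2 fraction = (8.0000 × 60.083) / 957.437 = 480.664/957.437 = 0.5020.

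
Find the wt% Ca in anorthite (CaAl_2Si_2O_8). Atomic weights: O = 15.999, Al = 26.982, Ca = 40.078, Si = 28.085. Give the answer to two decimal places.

Formula mass = 1·40.078 + 2·26.982 + 2·28.085 + 8·15.999 = 278.204 g/mol, of which 40.078 g is Ca.
So Ca makes up 40.078/278.204 = 0.1441 of the mass, i.e. 14.41%.

14.41 wt%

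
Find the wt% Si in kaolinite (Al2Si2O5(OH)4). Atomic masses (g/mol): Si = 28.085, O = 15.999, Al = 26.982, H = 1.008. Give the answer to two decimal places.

Molar mass of Al2Si2O5(OH)4: 2*26.982 + 2*28.085 + 9*15.999 + 4*1.008 = 258.157 g/mol.
Mass of Si per formula unit: 2 × 28.085 = 56.170 g.
Weight fraction Si = 56.170 / 258.157 = 0.2176.

21.76 wt%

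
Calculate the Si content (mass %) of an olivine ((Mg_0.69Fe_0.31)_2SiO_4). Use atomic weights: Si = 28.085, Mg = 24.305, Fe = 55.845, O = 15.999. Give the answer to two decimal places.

Formula mass = 1.38·24.305 + 0.62·55.845 + 1·28.085 + 4·15.999 = 160.246 g/mol, of which 28.085 g is Si.
So Si makes up 28.085/160.246 = 0.1753 of the mass, i.e. 17.53%.

17.53 mass %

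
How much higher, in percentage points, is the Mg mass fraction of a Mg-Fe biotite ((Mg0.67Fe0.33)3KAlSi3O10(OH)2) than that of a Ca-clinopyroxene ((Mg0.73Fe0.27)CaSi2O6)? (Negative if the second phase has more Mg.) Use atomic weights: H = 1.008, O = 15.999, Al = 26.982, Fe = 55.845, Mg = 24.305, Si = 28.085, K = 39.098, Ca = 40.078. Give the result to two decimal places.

3.01 percentage points

M((Mg0.67Fe0.33)3KAlSi3O10(OH)2) = 448.479 g/mol, so wt% Mg = 48.853/448.479 × 100 = 10.89%.
M((Mg0.73Fe0.27)CaSi2O6) = 225.063 g/mol, so wt% Mg = 17.743/225.063 × 100 = 7.88%.
10.89 − 7.88 = 3.01 pp.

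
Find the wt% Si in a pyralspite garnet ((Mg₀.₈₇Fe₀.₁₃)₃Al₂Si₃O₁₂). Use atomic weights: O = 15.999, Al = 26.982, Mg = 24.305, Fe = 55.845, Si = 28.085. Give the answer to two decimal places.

Molar mass of (Mg₀.₈₇Fe₀.₁₃)₃Al₂Si₃O₁₂: 2.61×24.305 + 0.39×55.845 + 2×26.982 + 3×28.085 + 12×15.999 = 415.423 g/mol.
Mass of Si per formula unit: 3 × 28.085 = 84.255 g.
Weight fraction Si = 84.255 / 415.423 = 0.2028.

20.28 weight percent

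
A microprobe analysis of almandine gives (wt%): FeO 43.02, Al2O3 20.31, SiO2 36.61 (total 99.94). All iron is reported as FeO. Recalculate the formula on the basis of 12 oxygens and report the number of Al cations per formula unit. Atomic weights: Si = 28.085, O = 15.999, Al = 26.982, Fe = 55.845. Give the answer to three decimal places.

1.980 Al apfu

FeO (M=71.844): mol = 0.59880; Fe = 0.59880, O = 0.59880.
Al2O3 (M=101.961): mol = 0.19919; Al = 0.39838, O = 0.59757.
SiO2 (M=60.083): mol = 0.60932; Si = 0.60932, O = 1.21864.
ΣO = 2.41501; factor = 12/ΣO = 4.96892.
Al apfu = 0.39838 × 4.96892 = 1.980.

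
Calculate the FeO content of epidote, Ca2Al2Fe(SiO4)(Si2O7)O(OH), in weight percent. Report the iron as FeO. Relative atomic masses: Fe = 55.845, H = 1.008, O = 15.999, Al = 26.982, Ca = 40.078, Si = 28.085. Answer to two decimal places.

14.87 wt%

Formula mass = 483.215 g/mol.
1 Fe → 1.0000 mol FeO per formula unit; M(FeO) = 71.844, so FeO mass = 71.844 g.
71.844/483.215 × 100 = 14.87 wt%.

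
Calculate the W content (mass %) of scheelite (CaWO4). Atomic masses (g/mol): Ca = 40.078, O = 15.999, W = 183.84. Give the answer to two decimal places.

63.85 mass %

M(CaWO4) = 287.914 g/mol.
W contributes 1 × 183.84 = 183.840 g per mole.
183.840/287.914 = 0.6385 → 63.85%.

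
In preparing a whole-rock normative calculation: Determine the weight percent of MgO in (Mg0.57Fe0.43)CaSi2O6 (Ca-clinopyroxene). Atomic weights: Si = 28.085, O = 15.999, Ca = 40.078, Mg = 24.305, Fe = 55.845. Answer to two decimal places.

Molar mass of (Mg0.57Fe0.43)CaSi2O6 = 0.57×24.305 + 0.43×55.845 + 1×40.078 + 2×28.085 + 6×15.999 = 230.109 g/mol.
Each formula unit contains 0.57 Mg, equivalent to 0.57/1 = 0.5700 mol MgO.
M(MgO) = 1×24.305 + 1×15.999 = 40.304 g/mol.
Mass of MgO per formula unit = 0.5700 × 40.304 = 22.973 g.
MgO wt% = 22.973 / 230.109 × 100 = 9.98%.

9.98 wt%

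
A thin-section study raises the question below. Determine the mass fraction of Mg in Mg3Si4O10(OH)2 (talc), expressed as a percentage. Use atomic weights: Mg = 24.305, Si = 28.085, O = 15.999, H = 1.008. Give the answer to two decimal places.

19.23 weight percent

M(Mg3Si4O10(OH)2) = 379.259 g/mol.
Mg contributes 3 × 24.305 = 72.915 g per mole.
72.915/379.259 = 0.1923 → 19.23%.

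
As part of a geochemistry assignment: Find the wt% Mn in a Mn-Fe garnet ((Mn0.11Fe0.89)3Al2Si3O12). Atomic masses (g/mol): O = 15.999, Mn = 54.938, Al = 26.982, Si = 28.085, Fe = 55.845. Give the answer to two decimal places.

3.64 weight percent

M((Mn0.11Fe0.89)3Al2Si3O12) = 497.443 g/mol.
Mn contributes 0.33 × 54.938 = 18.130 g per mole.
18.130/497.443 = 0.0364 → 3.64%.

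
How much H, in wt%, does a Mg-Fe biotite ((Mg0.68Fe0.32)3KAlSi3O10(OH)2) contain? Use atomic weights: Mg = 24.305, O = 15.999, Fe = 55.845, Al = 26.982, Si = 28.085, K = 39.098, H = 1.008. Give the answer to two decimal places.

0.45 wt%

M((Mg0.68Fe0.32)3KAlSi3O10(OH)2) = 447.532 g/mol.
H contributes 2 × 1.008 = 2.016 g per mole.
2.016/447.532 = 0.0045 → 0.45%.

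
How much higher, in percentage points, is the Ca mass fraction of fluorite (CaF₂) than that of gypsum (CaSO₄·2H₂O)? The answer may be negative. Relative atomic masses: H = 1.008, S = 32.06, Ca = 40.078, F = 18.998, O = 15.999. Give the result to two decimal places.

M(CaF₂) = 78.074 g/mol, so wt% Ca = 40.078/78.074 × 100 = 51.33%.
M(CaSO₄·2H₂O) = 172.164 g/mol, so wt% Ca = 40.078/172.164 × 100 = 23.28%.
51.33 − 23.28 = 28.05 pp.

28.05 percentage points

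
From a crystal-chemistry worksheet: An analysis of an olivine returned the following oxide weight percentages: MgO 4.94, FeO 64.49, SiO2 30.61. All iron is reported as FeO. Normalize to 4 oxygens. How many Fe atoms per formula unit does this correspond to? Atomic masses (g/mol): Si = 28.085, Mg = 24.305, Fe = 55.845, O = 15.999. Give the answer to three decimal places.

MgO (M=40.304): mol = 0.12257; Mg = 0.12257, O = 0.12257.
FeO (M=71.844): mol = 0.89764; Fe = 0.89764, O = 0.89764.
SiO2 (M=60.083): mol = 0.50946; Si = 0.50946, O = 1.01892.
ΣO = 2.03913; factor = 4/ΣO = 1.96162.
Fe apfu = 0.89764 × 1.96162 = 1.761.

1.761 Fe apfu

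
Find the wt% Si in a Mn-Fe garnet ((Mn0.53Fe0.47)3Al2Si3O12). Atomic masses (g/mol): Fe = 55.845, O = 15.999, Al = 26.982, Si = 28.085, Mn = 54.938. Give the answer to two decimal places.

16.98 mass %

M((Mn0.53Fe0.47)3Al2Si3O12) = 496.300 g/mol.
Si contributes 3 × 28.085 = 84.255 g per mole.
84.255/496.300 = 0.1698 → 16.98%.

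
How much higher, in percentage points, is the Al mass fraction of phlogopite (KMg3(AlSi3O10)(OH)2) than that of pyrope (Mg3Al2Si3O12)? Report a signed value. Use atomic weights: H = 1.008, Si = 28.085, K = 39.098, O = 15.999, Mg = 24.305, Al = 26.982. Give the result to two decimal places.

-6.92 percentage points

First mineral: 26.982 g Al in 417.254 g formula = 6.47 wt% Al.
Second mineral: 53.964 g Al in 403.122 g formula = 13.39 wt% Al.
6.47% − 13.39% gives a difference of -6.92 percentage points.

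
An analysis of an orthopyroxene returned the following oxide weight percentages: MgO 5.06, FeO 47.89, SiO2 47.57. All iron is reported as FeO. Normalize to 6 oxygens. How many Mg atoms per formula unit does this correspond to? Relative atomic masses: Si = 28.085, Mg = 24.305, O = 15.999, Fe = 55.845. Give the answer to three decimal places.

0.317 Mg apfu

5.06 wt% MgO ÷ 40.304 g/mol = 0.12555 mol, giving 0.12555 Mg and 0.12555 O.
47.89 wt% FeO ÷ 71.844 g/mol = 0.66658 mol, giving 0.66658 Fe and 0.66658 O.
47.57 wt% SiO2 ÷ 60.083 g/mol = 0.79174 mol, giving 0.79174 Si and 1.58348 O.
Oxygen sums to 2.37561; scaling by 6/2.37561 = 2.52567 puts the formula on 6 O.
Mg: 0.12555 × 2.52567 = 0.317 atoms per formula unit.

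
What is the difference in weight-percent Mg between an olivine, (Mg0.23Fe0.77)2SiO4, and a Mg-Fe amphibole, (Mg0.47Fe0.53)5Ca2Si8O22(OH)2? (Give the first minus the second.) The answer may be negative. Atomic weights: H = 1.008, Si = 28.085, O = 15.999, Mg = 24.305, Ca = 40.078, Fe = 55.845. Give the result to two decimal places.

-0.47 percentage points

Mg in (Mg0.23Fe0.77)2SiO4: molar mass 189.263 g/mol; 0.46×24.305 = 11.180 g → 5.91 wt%.
Mg in (Mg0.47Fe0.53)5Ca2Si8O22(OH)2: molar mass 895.934 g/mol; 2.35×24.305 = 57.117 g → 6.38 wt%.
Difference = 5.91 − 6.38 = -0.47 percentage points.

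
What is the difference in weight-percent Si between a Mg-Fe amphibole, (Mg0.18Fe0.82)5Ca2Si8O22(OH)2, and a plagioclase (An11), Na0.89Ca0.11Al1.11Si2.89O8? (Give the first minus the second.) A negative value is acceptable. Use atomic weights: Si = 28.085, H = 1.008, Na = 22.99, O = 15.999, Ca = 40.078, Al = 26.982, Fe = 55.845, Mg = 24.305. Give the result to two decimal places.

M((Mg0.18Fe0.82)5Ca2Si8O22(OH)2) = 941.667 g/mol, so wt% Si = 224.680/941.667 × 100 = 23.86%.
M(Na0.89Ca0.11Al1.11Si2.89O8) = 263.977 g/mol, so wt% Si = 81.166/263.977 × 100 = 30.75%.
23.86 − 30.75 = -6.89 pp.

-6.89 percentage points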